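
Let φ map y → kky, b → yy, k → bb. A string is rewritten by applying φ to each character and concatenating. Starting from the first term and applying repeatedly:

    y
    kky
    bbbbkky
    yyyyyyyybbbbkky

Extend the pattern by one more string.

Applying the rule to each of the 15 symbols of yyyyyyyybbbbkky gives the pieces kky kky kky kky kky kky kky kky yy yy yy yy bb bb kky, which concatenate to the answer.

kkykkykkykkykkykkykkykkyyyyyyyyybbbbkky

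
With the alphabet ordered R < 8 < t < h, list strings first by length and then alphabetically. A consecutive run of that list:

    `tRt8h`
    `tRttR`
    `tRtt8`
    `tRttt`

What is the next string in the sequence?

Find the rightmost character of tRttt below h, bump it to the next letter, and reset everything to its right to R.

tRtth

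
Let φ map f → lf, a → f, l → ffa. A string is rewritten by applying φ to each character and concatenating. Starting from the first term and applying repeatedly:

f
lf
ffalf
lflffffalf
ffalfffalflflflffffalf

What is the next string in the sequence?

Applying the rule to each of the 22 symbols of ffalfffalflflflffffalf gives the pieces lf lf f ffa lf lf lf f ffa lf ffa lf ffa lf ffa lf lf lf lf f ffa lf, which concatenate to the answer.

lflffffalflflffffalfffalfffalfffalflflflffffalf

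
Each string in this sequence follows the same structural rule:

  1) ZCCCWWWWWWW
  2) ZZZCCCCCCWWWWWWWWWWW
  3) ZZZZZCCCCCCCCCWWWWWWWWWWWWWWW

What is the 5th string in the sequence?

The n-th term is 2n-1 Z's then 3n C's then 4n+3 W's (n = 1, 2, …).
At n = 5 the blocks have lengths 9, 15, 23.

ZZZZZZZZZCCCCCCCCCCCCCCCWWWWWWWWWWWWWWWWWWWWWWW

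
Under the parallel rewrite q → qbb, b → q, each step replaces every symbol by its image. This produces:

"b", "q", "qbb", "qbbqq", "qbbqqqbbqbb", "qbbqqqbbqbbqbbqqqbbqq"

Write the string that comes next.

Applying the rule to each of the 21 symbols of qbbqqqbbqbbqbbqqqbbqq gives the pieces qbb q q qbb qbb qbb q q qbb q q qbb q q qbb qbb qbb q q qbb qbb, which concatenate to the answer.

qbbqqqbbqbbqbbqqqbbqqqbbqqqbbqbbqbbqqqbbqbb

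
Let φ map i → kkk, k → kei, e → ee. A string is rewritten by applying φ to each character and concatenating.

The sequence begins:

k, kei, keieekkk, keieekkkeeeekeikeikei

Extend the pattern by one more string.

Replace each of the 21 characters of keieekkkeeeekeikeikei in place — kei ee kkk ee ee kei kei kei ee ee ee ee kei ee kkk kei ee kkk kei ee kkk — and concatenate.

keieekkkeeeekeikeikeieeeeeeeekeieekkkkeieekkkkeieekkk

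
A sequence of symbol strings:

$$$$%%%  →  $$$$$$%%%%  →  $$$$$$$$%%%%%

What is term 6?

$$$$$$$$$$$$$$%%%%%%%%

Reading off run lengths: $ runs 4, 6, 8; % runs 3, 4, 5 — each is linear in n, where the shown terms are n = 2, 3, 4.
For term 6, n = 7, so the run lengths are 14, 8.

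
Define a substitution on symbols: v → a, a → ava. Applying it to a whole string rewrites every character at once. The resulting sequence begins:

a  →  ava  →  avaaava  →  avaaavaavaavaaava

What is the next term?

φ(avaaavaavaavaaava) expands symbol-by-symbol to ava a ava ava ava a ava ava a ava ava a ava ava ava a ava; joining the 17 pieces gives the next term.

avaaavaavaavaaavaavaaavaavaaavaavaavaaava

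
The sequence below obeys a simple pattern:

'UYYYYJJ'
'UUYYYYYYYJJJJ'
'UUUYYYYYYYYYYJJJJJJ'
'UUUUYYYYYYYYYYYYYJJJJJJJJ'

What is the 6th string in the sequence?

UUUUUUYYYYYYYYYYYYYYYYYYYJJJJJJJJJJJJ

Each string has the form U^{n} Y^{3n+1} J^{2n} (n = 1, 2, …).
For term 6, n = 6, so the run lengths are 6, 19, 12.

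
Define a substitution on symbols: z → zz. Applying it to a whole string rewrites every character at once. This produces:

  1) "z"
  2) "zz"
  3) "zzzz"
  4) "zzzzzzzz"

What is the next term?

Rewriting each symbol of zzzzzzzz: z→zz, z→zz, z→zz, z→zz, z→zz, z→zz, z→zz, z→zz, which concatenates to zz zz zz zz zz zz zz zz.

zzzzzzzzzzzzzzzz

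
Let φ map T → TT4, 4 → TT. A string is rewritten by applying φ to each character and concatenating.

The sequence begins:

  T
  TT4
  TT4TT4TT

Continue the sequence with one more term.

Expanding TT4TT4TT: T→TT4, T→TT4, 4→TT, T→TT4, T→TT4, 4→TT, T→TT4, T→TT4. Concatenated: TT4 TT4 TT TT4 TT4 TT TT4 TT4.

TT4TT4TTTT4TT4TTTT4TT4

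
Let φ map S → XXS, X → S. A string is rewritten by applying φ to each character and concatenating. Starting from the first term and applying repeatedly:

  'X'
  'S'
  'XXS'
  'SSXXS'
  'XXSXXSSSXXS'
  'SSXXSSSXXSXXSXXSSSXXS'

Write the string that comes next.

XXSXXSSSXXSXXSXXSSSXXSSSXXSSSXXSXXSXXSSSXXS

Replace each of the 21 characters of SSXXSSSXXSXXSXXSSSXXS in place — XXS XXS S S XXS XXS XXS S S XXS S S XXS S S XXS XXS XXS S S XXS — and concatenate.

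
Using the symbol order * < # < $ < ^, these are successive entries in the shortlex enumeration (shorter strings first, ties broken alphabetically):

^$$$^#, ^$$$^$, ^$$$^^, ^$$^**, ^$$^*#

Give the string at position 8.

Stepping forward 3 times from ^$$^*#: ^$$^*# → ^$$^*$ → ^$$^*^, then the target.

^$$^#*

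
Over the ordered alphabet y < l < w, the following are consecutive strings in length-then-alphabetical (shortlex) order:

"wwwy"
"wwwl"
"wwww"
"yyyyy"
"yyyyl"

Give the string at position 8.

Advancing 3 positions from yyyyl through yyyyl → yyyyw → yyyly reaches term 8.

yyyll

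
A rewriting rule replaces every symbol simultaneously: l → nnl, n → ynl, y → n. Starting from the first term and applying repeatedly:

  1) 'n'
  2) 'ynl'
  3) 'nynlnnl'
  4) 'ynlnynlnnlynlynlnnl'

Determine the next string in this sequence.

Applying the rule to each of the 19 symbols of ynlnynlnnlynlynlnnl gives the pieces n ynl nnl ynl n ynl nnl ynl ynl nnl n ynl nnl n ynl nnl ynl ynl nnl, which concatenate to the answer.

nynlnnlynlnynlnnlynlynlnnlnynlnnlnynlnnlynlynlnnl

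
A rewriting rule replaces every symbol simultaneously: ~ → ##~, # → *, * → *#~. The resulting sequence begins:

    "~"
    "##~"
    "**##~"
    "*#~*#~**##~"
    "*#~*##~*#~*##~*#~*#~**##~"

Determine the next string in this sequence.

*#~*##~*#~**##~*#~*##~*#~**##~*#~*##~*#~*##~*#~*#~**##~

φ(*#~*##~*#~*##~*#~*#~**##~) expands symbol-by-symbol to *#~ * ##~ *#~ * * ##~ *#~ * ##~ *#~ * * ##~ *#~ * ##~ *#~ * ##~ *#~ *#~ * * ##~; joining the 25 pieces gives the next term.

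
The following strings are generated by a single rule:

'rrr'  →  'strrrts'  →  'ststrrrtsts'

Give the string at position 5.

Each term wraps the previous one in st on the left and ts on the right.
From ststrrrtsts, 2 further steps: ststrrrtsts → stststrrrtststs → (answer).

ststststrrrtstststs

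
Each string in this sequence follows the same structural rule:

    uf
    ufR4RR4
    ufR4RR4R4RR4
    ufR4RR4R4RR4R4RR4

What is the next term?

Every step adds R4RR4 to the end: s(k+1) = s(k)·R4RR4.
Applying this once more to ufR4RR4R4RR4R4RR4:

ufR4RR4R4RR4R4RR4R4RR4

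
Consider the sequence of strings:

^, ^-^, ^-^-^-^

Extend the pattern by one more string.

Every step duplicates the string with '-' between the halves.
Doubling ^-^-^-^ with '-' between the halves:

^-^-^-^-^-^-^-^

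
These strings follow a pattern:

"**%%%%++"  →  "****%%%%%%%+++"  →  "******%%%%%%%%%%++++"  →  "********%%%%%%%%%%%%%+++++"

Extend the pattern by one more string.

**********%%%%%%%%%%%%%%%%++++++

Term n consists of 2n *'s, followed by 3n+1 %'s, followed by n+1 +'s (n = 1, 2, …).
For the next term, n = 5, so the run lengths are 10, 16, 6.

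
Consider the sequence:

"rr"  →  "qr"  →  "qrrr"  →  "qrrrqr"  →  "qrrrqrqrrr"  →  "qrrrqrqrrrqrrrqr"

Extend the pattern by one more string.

Each term (from the third on) is the previous term followed by the one before it: term 3 = qr·rr = qrrr.
So term 7 is qrrrqrqrrrqrrrqr·qrrrqrqrrr.

qrrrqrqrrrqrrrqrqrrrqrqrrr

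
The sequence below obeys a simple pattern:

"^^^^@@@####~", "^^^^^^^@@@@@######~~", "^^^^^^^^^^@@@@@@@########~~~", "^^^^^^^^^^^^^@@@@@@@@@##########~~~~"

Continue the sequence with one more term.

^^^^^^^^^^^^^^^^@@@@@@@@@@@############~~~~~

Reading off run lengths: ^ runs 4, 7, 10, 13; @ runs 3, 5, 7, 9; # runs 4, 6, 8, 10; ~ runs 1, 2, 3, 4 — each is linear in n (n = 1, 2, …).
Setting n = 5 gives 16, 11, 12, 5 characters in each block.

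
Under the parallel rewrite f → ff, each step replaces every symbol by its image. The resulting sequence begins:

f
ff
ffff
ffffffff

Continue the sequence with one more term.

Apply φ to ffffffff symbol by symbol: f→ff, f→ff, f→ff, f→ff, f→ff, f→ff, f→ff, f→ff; joined: ff ff ff ff ff ff ff ff.

ffffffffffffffff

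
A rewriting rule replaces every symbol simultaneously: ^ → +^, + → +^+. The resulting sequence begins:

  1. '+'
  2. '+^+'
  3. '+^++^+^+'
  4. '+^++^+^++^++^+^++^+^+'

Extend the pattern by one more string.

Rewriting the 21 symbols of +^++^+^++^++^+^++^+^+ one by one yields +^+ +^ +^+ +^+ +^ +^+ +^ +^+ +^+ +^ +^+ +^+ +^ +^+ +^ +^+ +^+ +^ +^+ +^ +^+; concatenated:

+^++^+^++^++^+^++^+^++^++^+^++^++^+^++^+^++^++^+^++^+^+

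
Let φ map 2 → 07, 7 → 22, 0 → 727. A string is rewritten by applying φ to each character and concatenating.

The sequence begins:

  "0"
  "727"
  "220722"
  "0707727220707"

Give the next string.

Rewriting the 13 symbols of 0707727220707 one by one yields 727 22 727 22 22 07 22 07 07 727 22 727 22; concatenated:

727227272222072207077272272722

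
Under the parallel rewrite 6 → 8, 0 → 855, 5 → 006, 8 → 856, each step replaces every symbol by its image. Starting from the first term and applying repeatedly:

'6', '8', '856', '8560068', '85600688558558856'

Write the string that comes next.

856006885585588568560060068560060068568560068

φ(85600688558558856) expands symbol-by-symbol to 856 006 8 855 855 8 856 856 006 006 856 006 006 856 856 006 8; joining the 17 pieces gives the next term.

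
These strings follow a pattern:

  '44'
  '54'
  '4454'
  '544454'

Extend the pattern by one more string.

4454544454

This is a Fibonacci-style word recurrence s(k) = s(k−2)·s(k−1): e.g. 44·54 = 4454.
Continuing: 4454 · 544454 gives term 5.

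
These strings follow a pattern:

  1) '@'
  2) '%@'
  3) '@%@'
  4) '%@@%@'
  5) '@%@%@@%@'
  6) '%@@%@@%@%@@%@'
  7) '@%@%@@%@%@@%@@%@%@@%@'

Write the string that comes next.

This is a Fibonacci-style word recurrence s(k) = s(k−2)·s(k−1): e.g. @·%@ = @%@.
The next term joins %@@%@@%@%@@%@ and @%@%@@%@%@@%@@%@%@@%@.

%@@%@@%@%@@%@@%@%@@%@%@@%@@%@%@@%@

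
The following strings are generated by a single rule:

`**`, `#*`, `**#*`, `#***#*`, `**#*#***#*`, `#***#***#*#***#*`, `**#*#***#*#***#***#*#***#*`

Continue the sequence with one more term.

This is a Fibonacci-style word recurrence s(k) = s(k−2)·s(k−1): e.g. **·#* = **#*.
Continuing: #***#***#*#***#* · **#*#***#*#***#***#*#***#* gives term 8.

#***#***#*#***#***#*#***#*#***#***#*#***#*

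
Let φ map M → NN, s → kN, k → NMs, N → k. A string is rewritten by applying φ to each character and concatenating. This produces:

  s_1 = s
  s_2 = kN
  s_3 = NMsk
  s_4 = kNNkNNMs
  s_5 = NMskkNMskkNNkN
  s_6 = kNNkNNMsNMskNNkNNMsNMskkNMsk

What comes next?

NMskkNMskkNNkNkNNkNNMskkNMskkNNkNkNNkNNMsNMskNNkNNMs

Applying the rule to each of the 28 symbols of kNNkNNMsNMskNNkNNMsNMskkNMsk gives the pieces NMs k k NMs k k NN kN k NN kN NMs k k NMs k k NN kN k NN kN NMs NMs k NN kN NMs, which concatenate to the answer.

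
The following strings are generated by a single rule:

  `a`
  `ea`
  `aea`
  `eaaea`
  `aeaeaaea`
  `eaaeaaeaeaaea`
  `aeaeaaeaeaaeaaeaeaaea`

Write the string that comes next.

eaaeaaeaeaaeaaeaeaaeaeaaeaaeaeaaea

From term 3 onward, concatenate the second-to-last term with the last: a·ea = aea, ea·aea = eaaea, …
The next term joins eaaeaaeaeaaea and aeaeaaeaeaaeaaeaeaaea.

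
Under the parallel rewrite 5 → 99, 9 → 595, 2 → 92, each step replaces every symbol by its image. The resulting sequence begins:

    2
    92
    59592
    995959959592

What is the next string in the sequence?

5955959959599595595995959959592

Expanding 995959959592: 9→595, 9→595, 5→99, 9→595, 5→99, 9→595, 9→595, 5→99, 9→595, 5→99, 9→595, 2→92. Concatenated: 595 595 99 595 99 595 595 99 595 99 595 92.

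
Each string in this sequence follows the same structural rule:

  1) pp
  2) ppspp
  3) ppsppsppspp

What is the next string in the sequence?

ppsppsppsppsppsppsppspp

s(k+1) = s(k)·s·s(k) — each term doubles the last with 's' between the halves.
One more doubling of ppsppsppspp gives the answer.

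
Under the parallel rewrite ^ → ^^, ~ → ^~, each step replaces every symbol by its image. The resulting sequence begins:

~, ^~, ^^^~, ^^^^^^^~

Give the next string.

Apply φ to ^^^^^^^~ symbol by symbol: ^→^^, ^→^^, ^→^^, ^→^^, ^→^^, ^→^^, ^→^^, ~→^~; joined: ^^ ^^ ^^ ^^ ^^ ^^ ^^ ^~.

^^^^^^^^^^^^^^^~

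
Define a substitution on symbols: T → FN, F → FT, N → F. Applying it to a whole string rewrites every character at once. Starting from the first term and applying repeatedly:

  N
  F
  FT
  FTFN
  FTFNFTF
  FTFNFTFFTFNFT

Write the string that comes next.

FTFNFTFFTFNFTFTFNFTFFTFN

Applying the rule to each of the 13 symbols of FTFNFTFFTFNFT gives the pieces FT FN FT F FT FN FT FT FN FT F FT FN, which concatenate to the answer.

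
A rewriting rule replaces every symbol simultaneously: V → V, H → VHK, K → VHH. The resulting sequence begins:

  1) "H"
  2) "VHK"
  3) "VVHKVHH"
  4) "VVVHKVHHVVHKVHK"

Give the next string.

φ(VVVHKVHHVVHKVHK) expands symbol-by-symbol to V V V VHK VHH V VHK VHK V V VHK VHH V VHK VHH; joining the 15 pieces gives the next term.

VVVVHKVHHVVHKVHKVVVHKVHHVVHKVHH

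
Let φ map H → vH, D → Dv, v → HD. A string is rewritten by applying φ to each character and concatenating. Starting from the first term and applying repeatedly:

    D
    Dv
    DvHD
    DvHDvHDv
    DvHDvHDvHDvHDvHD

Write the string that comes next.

DvHDvHDvHDvHDvHDvHDvHDvHDvHDvHDv

Applying the rule to each of the 16 symbols of DvHDvHDvHDvHDvHD gives the pieces Dv HD vH Dv HD vH Dv HD vH Dv HD vH Dv HD vH Dv, which concatenate to the answer.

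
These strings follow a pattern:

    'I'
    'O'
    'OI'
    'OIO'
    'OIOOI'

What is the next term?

OIOOIOIO

This is a Fibonacci-style word recurrence s(k) = s(k−1)·s(k−2): e.g. O·I = OI.
The next term joins OIOOI and OIO.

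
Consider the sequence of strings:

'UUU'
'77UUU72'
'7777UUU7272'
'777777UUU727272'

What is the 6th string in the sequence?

7777777777UUU7272727272

Every step adds 77 to the front and 72 to the end of the previous string.
From 777777UUU727272, 2 further steps: 777777UUU727272 → 77777777UUU72727272 → (answer).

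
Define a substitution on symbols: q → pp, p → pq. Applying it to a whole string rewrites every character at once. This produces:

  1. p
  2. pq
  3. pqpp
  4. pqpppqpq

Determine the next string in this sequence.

pqpppqpqpqpppqpp

Rewriting each symbol of pqpppqpq: p→pq, q→pp, p→pq, p→pq, p→pq, q→pp, p→pq, q→pp, which concatenates to pq pp pq pq pq pp pq pp.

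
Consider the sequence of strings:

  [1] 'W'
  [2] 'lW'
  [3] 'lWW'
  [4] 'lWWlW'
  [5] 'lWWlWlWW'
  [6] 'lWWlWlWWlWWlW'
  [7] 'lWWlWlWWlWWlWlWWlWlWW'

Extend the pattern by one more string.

This is a Fibonacci-style word recurrence s(k) = s(k−1)·s(k−2): e.g. lW·W = lWW.
So term 8 is lWWlWlWWlWWlWlWWlWlWW·lWWlWlWWlWWlW.

lWWlWlWWlWWlWlWWlWlWWlWWlWlWWlWWlW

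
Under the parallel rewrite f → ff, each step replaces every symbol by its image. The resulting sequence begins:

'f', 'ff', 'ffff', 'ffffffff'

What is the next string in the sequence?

ffffffffffffffff

Apply φ to ffffffff symbol by symbol: f→ff, f→ff, f→ff, f→ff, f→ff, f→ff, f→ff, f→ff; joined: ff ff ff ff ff ff ff ff.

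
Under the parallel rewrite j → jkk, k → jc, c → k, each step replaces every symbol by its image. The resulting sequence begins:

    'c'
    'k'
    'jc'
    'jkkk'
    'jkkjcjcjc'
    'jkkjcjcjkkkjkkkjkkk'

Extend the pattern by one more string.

Rewriting the 19 symbols of jkkjcjcjkkkjkkkjkkk one by one yields jkk jc jc jkk k jkk k jkk jc jc jc jkk jc jc jc jkk jc jc jc; concatenated:

jkkjcjcjkkkjkkkjkkjcjcjcjkkjcjcjcjkkjcjcjc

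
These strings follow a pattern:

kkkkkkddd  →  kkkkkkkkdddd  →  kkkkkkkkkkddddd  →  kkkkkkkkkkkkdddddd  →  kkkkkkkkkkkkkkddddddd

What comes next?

The n-th term is 2n k's then n d's, where the shown terms are n = 3, 4, 5, 6, 7.
For the next term, n = 8, so the run lengths are 16, 8.

kkkkkkkkkkkkkkkkdddddddd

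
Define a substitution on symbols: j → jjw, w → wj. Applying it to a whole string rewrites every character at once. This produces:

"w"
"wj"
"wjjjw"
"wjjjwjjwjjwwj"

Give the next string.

Applying the rule to each of the 13 symbols of wjjjwjjwjjwwj gives the pieces wj jjw jjw jjw wj jjw jjw wj jjw jjw wj wj jjw, which concatenate to the answer.

wjjjwjjwjjwwjjjwjjwwjjjwjjwwjwjjjw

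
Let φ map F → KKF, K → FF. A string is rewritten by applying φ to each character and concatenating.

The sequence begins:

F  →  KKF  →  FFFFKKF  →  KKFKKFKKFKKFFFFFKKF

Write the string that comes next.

FFFFKKFFFFFKKFFFFFKKFFFFFKKFKKFKKFKKFKKFFFFFKKF

φ(KKFKKFKKFKKFFFFFKKF) expands symbol-by-symbol to FF FF KKF FF FF KKF FF FF KKF FF FF KKF KKF KKF KKF KKF FF FF KKF; joining the 19 pieces gives the next term.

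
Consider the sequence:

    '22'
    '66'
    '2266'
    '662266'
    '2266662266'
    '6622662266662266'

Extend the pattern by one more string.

From term 3 onward, concatenate the second-to-last term with the last: 22·66 = 2266, 66·2266 = 662266, …
Continuing: 2266662266 · 6622662266662266 gives term 7.

22666622666622662266662266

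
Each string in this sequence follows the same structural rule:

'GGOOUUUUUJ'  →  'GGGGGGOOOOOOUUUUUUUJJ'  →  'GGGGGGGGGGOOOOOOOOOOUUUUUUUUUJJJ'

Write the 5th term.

Reading off run lengths: G runs 2, 6, 10; O runs 2, 6, 10; U runs 5, 7, 9; J runs 1, 2, 3 — each is linear in n (n = 1, 2, …).
Setting n = 5 gives 18, 18, 13, 5 characters in each block.

GGGGGGGGGGGGGGGGGGOOOOOOOOOOOOOOOOOOUUUUUUUUUUUUUJJJJJ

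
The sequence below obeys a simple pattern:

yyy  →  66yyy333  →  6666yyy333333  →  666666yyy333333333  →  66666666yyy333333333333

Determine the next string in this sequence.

Each term wraps the previous one in 66 on the left and 333 on the right.
Applying this once more to 66666666yyy333333333333:

6666666666yyy333333333333333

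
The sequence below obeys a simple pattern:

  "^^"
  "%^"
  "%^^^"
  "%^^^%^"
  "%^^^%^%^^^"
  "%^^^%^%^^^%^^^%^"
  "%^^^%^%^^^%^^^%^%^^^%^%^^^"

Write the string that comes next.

From term 3 onward, concatenate the last term with the second-to-last: %^·^^ = %^^^, %^^^·%^ = %^^^%^, …
Continuing: %^^^%^%^^^%^^^%^%^^^%^%^^^ · %^^^%^%^^^%^^^%^ gives term 8.

%^^^%^%^^^%^^^%^%^^^%^%^^^%^^^%^%^^^%^^^%^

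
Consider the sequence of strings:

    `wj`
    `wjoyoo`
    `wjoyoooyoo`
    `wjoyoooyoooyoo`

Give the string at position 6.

Every step adds oyoo to the end: s(k+1) = s(k)·oyoo.
From wjoyoooyoooyoo, 2 further steps: wjoyoooyoooyoo → wjoyoooyoooyoooyoo → (answer).

wjoyoooyoooyoooyoooyoo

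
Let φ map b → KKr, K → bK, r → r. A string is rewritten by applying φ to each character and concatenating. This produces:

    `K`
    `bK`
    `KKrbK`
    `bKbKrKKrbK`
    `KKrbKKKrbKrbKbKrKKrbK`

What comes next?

bKbKrKKrbKbKbKrKKrbKrKKrbKKKrbKrbKbKrKKrbK

Applying the rule to each of the 21 symbols of KKrbKKKrbKrbKbKrKKrbK gives the pieces bK bK r KKr bK bK bK r KKr bK r KKr bK KKr bK r bK bK r KKr bK, which concatenate to the answer.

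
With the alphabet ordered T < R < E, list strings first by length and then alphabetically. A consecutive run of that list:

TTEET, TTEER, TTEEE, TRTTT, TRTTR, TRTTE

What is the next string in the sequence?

TRTRT

Treat TRTTE as a base-3 numeral over the given alphabet and add one, carrying through any trailing E's.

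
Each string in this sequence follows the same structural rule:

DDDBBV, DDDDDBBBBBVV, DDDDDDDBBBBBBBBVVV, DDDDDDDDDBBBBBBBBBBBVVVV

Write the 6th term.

The n-th term is 2n+1 D's then 3n-1 B's then n V's (n = 1, 2, …).
At n = 6 the blocks have lengths 13, 17, 6.

DDDDDDDDDDDDDBBBBBBBBBBBBBBBBBVVVVVV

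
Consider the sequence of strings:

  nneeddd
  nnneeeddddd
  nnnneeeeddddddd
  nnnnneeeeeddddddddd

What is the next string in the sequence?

nnnnnneeeeeeddddddddddd

Term n consists of n n's, followed by n e's, followed by 2n-1 d's, where the shown terms are n = 2, 3, 4, 5.
At n = 6 the blocks have lengths 6, 6, 11.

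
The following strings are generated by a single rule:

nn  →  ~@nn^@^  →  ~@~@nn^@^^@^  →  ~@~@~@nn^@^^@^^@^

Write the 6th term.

~@~@~@~@~@nn^@^^@^^@^^@^^@^

Every step adds ~@ to the front and ^@^ to the end of the previous string.
From ~@~@~@nn^@^^@^^@^, 2 further steps: ~@~@~@nn^@^^@^^@^ → ~@~@~@~@nn^@^^@^^@^^@^ → (answer).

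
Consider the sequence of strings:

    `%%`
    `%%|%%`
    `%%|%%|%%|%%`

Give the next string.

%%|%%|%%|%%|%%|%%|%%|%%

Each string is two copies of the previous one joined by '|'.
So the next term is two copies of %%|%%|%%|%% with '|' between the halves.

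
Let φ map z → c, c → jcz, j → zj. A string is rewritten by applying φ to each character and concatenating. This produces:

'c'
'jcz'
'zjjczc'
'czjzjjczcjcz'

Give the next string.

jczczjczjzjjczcjczzjjczc

Apply φ to czjzjjczcjcz symbol by symbol: c→jcz, z→c, j→zj, z→c, j→zj, j→zj, c→jcz, z→c, c→jcz, j→zj, c→jcz, z→c; joined: jcz c zj c zj zj jcz c jcz zj jcz c.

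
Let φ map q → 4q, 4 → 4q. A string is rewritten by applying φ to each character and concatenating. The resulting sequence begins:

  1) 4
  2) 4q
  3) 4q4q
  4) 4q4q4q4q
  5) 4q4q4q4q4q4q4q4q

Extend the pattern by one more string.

4q4q4q4q4q4q4q4q4q4q4q4q4q4q4q4q

Replace each of the 16 characters of 4q4q4q4q4q4q4q4q in place — 4q 4q 4q 4q 4q 4q 4q 4q 4q 4q 4q 4q 4q 4q 4q 4q — and concatenate.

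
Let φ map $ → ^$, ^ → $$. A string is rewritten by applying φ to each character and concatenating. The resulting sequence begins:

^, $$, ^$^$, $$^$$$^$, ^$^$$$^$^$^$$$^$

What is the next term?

Rewriting the 16 symbols of ^$^$$$^$^$^$$$^$ one by one yields $$ ^$ $$ ^$ ^$ ^$ $$ ^$ $$ ^$ $$ ^$ ^$ ^$ $$ ^$; concatenated:

$$^$$$^$^$^$$$^$$$^$$$^$^$^$$$^$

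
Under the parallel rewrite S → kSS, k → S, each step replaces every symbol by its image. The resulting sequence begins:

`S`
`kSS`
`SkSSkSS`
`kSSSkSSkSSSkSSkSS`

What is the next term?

Rewriting the 17 symbols of kSSSkSSkSSSkSSkSS one by one yields S kSS kSS kSS S kSS kSS S kSS kSS kSS S kSS kSS S kSS kSS; concatenated:

SkSSkSSkSSSkSSkSSSkSSkSSkSSSkSSkSSSkSSkSS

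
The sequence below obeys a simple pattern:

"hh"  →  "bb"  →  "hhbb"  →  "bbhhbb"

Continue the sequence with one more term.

hhbbbbhhbb

This is a Fibonacci-style word recurrence s(k) = s(k−2)·s(k−1): e.g. hh·bb = hhbb.
So term 5 is hhbb·bbhhbb.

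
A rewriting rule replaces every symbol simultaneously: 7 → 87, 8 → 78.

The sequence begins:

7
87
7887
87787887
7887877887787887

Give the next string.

87787887788787787887877887787887

Applying the rule to each of the 16 symbols of 7887877887787887 gives the pieces 87 78 78 87 78 87 87 78 78 87 87 78 87 78 78 87, which concatenate to the answer.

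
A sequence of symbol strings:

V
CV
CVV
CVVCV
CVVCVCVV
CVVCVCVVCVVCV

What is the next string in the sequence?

CVVCVCVVCVVCVCVVCVCVV

Each term (from the third on) is the previous term followed by the one before it: term 3 = CV·V = CVV.
The next term joins CVVCVCVVCVVCV and CVVCVCVV.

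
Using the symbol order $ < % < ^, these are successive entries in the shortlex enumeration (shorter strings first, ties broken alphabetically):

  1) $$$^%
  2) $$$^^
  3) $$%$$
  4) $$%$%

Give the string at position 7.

Continuing the enumeration 3 steps past $$%$%: $$%$% → $$%$^ → $$%%$ → (answer).

$$%%%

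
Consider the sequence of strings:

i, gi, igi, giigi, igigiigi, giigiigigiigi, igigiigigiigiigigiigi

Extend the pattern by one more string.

giigiigigiigiigigiigigiigiigigiigi

Each term (from the third on) is the two preceding terms concatenated in order: term 3 = i·gi = igi.
Continuing: giigiigigiigi · igigiigigiigiigigiigi gives term 8.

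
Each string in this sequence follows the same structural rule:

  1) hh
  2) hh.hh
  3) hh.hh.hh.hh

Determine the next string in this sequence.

s(k+1) = s(k)·.·s(k) — each term doubles the last with '.' between the halves.
One more doubling of hh.hh.hh.hh gives the answer.

hh.hh.hh.hh.hh.hh.hh.hh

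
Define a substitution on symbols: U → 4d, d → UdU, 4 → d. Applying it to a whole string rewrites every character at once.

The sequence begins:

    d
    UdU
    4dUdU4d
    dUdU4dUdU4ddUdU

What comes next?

Rewriting the 15 symbols of dUdU4dUdU4ddUdU one by one yields UdU 4d UdU 4d d UdU 4d UdU 4d d UdU UdU 4d UdU 4d; concatenated:

UdU4dUdU4ddUdU4dUdU4ddUdUUdU4dUdU4d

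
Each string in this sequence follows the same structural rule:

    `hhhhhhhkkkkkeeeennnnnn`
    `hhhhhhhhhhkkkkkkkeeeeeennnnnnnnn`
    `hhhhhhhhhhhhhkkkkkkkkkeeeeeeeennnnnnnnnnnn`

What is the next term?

Reading off run lengths: h runs 7, 10, 13; k runs 5, 7, 9; e runs 4, 6, 8; n runs 6, 9, 12 — each is linear in n, where the shown terms are n = 2, 3, 4.
For the next term, n = 5, so the run lengths are 16, 11, 10, 15.

hhhhhhhhhhhhhhhhkkkkkkkkkkkeeeeeeeeeennnnnnnnnnnnnnn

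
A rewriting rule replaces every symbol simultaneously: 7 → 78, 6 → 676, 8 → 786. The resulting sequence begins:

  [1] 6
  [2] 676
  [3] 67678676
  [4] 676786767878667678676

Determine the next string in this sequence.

Rewriting the 21 symbols of 676786767878667678676 one by one yields 676 78 676 78 786 676 78 676 78 786 78 786 676 676 78 676 78 786 676 78 676; concatenated:

6767867678786676786767878678786676676786767878667678676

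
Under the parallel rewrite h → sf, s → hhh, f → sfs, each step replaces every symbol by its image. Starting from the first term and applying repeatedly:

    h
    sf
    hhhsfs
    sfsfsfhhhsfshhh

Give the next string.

Rewriting the 15 symbols of sfsfsfhhhsfshhh one by one yields hhh sfs hhh sfs hhh sfs sf sf sf hhh sfs hhh sf sf sf; concatenated:

hhhsfshhhsfshhhsfssfsfsfhhhsfshhhsfsfsf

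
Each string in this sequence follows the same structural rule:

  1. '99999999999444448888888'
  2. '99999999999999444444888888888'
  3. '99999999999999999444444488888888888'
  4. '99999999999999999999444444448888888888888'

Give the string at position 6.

99999999999999999999999999444444444488888888888888888

The n-th term is 3n+2 9's then n+2 4's then 2n+1 8's, where the shown terms are n = 3, 4, 5, 6.
For term 6, n = 8, so the run lengths are 26, 10, 17.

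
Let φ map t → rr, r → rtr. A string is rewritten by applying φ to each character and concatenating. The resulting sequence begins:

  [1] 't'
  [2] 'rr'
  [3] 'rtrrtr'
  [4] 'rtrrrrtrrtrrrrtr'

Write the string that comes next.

Rewriting the 16 symbols of rtrrrrtrrtrrrrtr one by one yields rtr rr rtr rtr rtr rtr rr rtr rtr rr rtr rtr rtr rtr rr rtr; concatenated:

rtrrrrtrrtrrtrrtrrrrtrrtrrrrtrrtrrtrrtrrrrtr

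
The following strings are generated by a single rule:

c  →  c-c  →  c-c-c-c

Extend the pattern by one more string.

s(k+1) = s(k)·-·s(k) — each term doubles the last with '-' between the halves.
One more doubling of c-c-c-c gives the answer.

c-c-c-c-c-c-c-c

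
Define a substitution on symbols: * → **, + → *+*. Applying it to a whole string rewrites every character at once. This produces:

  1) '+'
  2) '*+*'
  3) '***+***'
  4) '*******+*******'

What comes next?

***************+***************

Replace each of the 15 characters of *******+******* in place — ** ** ** ** ** ** ** *+* ** ** ** ** ** ** ** — and concatenate.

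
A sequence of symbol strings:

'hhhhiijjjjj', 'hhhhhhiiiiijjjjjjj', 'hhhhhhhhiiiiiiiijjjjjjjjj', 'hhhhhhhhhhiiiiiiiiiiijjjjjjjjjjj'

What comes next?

Reading off run lengths: h runs 4, 6, 8, 10; i runs 2, 5, 8, 11; j runs 5, 7, 9, 11 — each is linear in n (n = 1, 2, …).
At n = 5 the blocks have lengths 12, 14, 13.

hhhhhhhhhhhhiiiiiiiiiiiiiijjjjjjjjjjjjj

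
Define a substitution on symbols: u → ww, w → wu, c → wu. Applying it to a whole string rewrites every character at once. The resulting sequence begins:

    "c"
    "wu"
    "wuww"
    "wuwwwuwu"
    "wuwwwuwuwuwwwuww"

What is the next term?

Rewriting the 16 symbols of wuwwwuwuwuwwwuww one by one yields wu ww wu wu wu ww wu ww wu ww wu wu wu ww wu wu; concatenated:

wuwwwuwuwuwwwuwwwuwwwuwuwuwwwuwu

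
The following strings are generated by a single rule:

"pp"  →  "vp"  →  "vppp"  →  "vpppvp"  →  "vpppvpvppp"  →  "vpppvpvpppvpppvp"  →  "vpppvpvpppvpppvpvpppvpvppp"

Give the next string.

vpppvpvpppvpppvpvpppvpvpppvpppvpvpppvpppvp

From term 3 onward, concatenate the last term with the second-to-last: vp·pp = vppp, vppp·vp = vpppvp, …
Continuing: vpppvpvpppvpppvpvpppvpvppp · vpppvpvpppvpppvp gives term 8.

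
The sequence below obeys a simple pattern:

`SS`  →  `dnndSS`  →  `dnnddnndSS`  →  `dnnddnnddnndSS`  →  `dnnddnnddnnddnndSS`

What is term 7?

The strings grow by a fixed prefix dnnd each time.
From dnnddnnddnnddnndSS, 2 further steps: dnnddnnddnnddnndSS → dnnddnnddnnddnnddnndSS → (answer).

dnnddnnddnnddnnddnnddnndSS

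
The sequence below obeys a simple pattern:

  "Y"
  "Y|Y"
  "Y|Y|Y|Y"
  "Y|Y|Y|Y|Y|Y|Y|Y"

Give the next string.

s(k+1) = s(k)·|·s(k) — each term doubles the last with '|' between the halves.
So the next term is two copies of Y|Y|Y|Y|Y|Y|Y|Y with '|' between the halves.

Y|Y|Y|Y|Y|Y|Y|Y|Y|Y|Y|Y|Y|Y|Y|Y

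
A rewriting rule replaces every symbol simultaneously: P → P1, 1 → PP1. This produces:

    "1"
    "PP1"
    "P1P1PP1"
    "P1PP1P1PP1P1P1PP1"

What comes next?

P1PP1P1P1PP1P1PP1P1P1PP1P1PP1P1PP1P1P1PP1

Applying the rule to each of the 17 symbols of P1PP1P1PP1P1P1PP1 gives the pieces P1 PP1 P1 P1 PP1 P1 PP1 P1 P1 PP1 P1 PP1 P1 PP1 P1 P1 PP1, which concatenate to the answer.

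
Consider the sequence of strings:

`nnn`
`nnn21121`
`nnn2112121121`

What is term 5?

nnn21121211212112121121

The strings grow by a fixed suffix 21121 each time.
From nnn2112121121, 2 further steps: nnn2112121121 → nnn211212112121121 → (answer).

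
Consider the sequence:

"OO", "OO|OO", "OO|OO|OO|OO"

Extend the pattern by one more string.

Every step duplicates the string with '|' between the halves.
So the next term is two copies of OO|OO|OO|OO with '|' between the halves.

OO|OO|OO|OO|OO|OO|OO|OO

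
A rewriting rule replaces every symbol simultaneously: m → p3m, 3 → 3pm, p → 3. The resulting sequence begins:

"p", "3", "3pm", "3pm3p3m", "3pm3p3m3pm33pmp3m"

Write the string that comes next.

3pm3p3m3pm33pmp3m3pm3p3m3pm3pm3p3m33pmp3m

φ(3pm3p3m3pm33pmp3m) expands symbol-by-symbol to 3pm 3 p3m 3pm 3 3pm p3m 3pm 3 p3m 3pm 3pm 3 p3m 3 3pm p3m; joining the 17 pieces gives the next term.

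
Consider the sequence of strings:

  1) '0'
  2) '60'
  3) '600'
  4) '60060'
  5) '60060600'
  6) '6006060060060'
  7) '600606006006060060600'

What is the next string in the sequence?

6006060060060600606006006060060060

This is a Fibonacci-style word recurrence s(k) = s(k−1)·s(k−2): e.g. 60·0 = 600.
So term 8 is 600606006006060060600·6006060060060.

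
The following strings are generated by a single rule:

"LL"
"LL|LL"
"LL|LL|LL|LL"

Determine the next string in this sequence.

Every step duplicates the string with '|' between the halves.
Doubling LL|LL|LL|LL with '|' between the halves:

LL|LL|LL|LL|LL|LL|LL|LL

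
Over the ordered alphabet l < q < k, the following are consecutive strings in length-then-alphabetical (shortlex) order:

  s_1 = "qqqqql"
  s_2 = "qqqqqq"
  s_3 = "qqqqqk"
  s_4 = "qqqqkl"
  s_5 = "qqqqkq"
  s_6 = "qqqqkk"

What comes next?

Treat qqqqkk as a base-3 numeral over the given alphabet and add one, carrying through any trailing k's.

qqqkll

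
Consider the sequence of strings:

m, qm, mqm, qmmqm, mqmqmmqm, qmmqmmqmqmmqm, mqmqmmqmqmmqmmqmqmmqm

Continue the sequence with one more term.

qmmqmmqmqmmqmmqmqmmqmqmmqmmqmqmmqm

Each term (from the third on) is the two preceding terms concatenated in order: term 3 = m·qm = mqm.
So term 8 is qmmqmmqmqmmqm·mqmqmmqmqmmqmmqmqmmqm.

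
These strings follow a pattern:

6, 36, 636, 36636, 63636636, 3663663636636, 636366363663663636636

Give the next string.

3663663636636636366363663663636636

Each term (from the third on) is the two preceding terms concatenated in order: term 3 = 6·36 = 636.
So term 8 is 3663663636636·636366363663663636636.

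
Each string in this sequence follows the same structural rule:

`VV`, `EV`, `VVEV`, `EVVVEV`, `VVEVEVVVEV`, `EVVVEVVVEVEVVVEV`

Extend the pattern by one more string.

VVEVEVVVEVEVVVEVVVEVEVVVEV

This is a Fibonacci-style word recurrence s(k) = s(k−2)·s(k−1): e.g. VV·EV = VVEV.
So term 7 is VVEVEVVVEV·EVVVEVVVEVEVVVEV.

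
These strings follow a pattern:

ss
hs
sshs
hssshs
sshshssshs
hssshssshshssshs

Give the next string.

From term 3 onward, concatenate the second-to-last term with the last: ss·hs = sshs, hs·sshs = hssshs, …
The next term joins sshshssshs and hssshssshshssshs.

sshshssshshssshssshshssshs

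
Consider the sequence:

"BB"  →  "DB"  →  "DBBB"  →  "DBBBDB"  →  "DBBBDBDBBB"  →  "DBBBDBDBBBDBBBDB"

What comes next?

DBBBDBDBBBDBBBDBDBBBDBDBBB

Each term (from the third on) is the previous term followed by the one before it: term 3 = DB·BB = DBBB.
Continuing: DBBBDBDBBBDBBBDB · DBBBDBDBBB gives term 7.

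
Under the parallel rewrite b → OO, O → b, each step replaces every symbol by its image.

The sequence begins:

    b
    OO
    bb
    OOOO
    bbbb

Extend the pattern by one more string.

Expanding bbbb: b→OO, b→OO, b→OO, b→OO. Concatenated: OO OO OO OO.

OOOOOOOO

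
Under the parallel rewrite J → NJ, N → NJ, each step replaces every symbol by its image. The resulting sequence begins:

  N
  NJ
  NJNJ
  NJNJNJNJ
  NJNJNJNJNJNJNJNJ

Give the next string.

φ(NJNJNJNJNJNJNJNJ) expands symbol-by-symbol to NJ NJ NJ NJ NJ NJ NJ NJ NJ NJ NJ NJ NJ NJ NJ NJ; joining the 16 pieces gives the next term.

NJNJNJNJNJNJNJNJNJNJNJNJNJNJNJNJ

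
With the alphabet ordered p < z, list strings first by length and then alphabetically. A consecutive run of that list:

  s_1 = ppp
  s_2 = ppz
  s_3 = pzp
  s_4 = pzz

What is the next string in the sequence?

Treat pzz as a base-2 numeral over the given alphabet and add one, carrying through any trailing z's.

zpp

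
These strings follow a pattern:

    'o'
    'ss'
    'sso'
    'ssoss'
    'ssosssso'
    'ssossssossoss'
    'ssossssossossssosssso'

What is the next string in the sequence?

From term 3 onward, concatenate the last term with the second-to-last: ss·o = sso, sso·ss = ssoss, …
The next term joins ssossssossossssosssso and ssossssossoss.

ssossssossossssossssossossssossoss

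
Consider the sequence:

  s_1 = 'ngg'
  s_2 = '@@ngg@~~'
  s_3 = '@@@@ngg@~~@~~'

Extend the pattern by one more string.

Each term wraps the previous one in @@ on the left and @~~ on the right.
One more step from @@@@ngg@~~@~~ gives the answer.

@@@@@@ngg@~~@~~@~~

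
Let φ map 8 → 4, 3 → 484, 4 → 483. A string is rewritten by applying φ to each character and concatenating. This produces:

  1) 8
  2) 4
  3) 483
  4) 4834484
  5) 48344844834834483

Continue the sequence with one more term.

φ(48344844834834483) expands symbol-by-symbol to 483 4 484 483 483 4 483 483 4 484 483 4 484 483 483 4 484; joining the 17 pieces gives the next term.

48344844834834483483448448344844834834484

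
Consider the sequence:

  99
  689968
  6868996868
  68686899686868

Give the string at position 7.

68686868686899686868686868

Each term wraps the previous one in 68 on the left and 68 on the right.
From 68686899686868, 3 further steps: 68686899686868 → 686868689968686868 → 6868686868996868686868 → (answer).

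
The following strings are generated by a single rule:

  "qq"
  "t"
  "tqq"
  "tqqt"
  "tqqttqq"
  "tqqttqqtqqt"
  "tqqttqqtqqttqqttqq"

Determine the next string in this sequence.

From term 3 onward, concatenate the last term with the second-to-last: t·qq = tqq, tqq·t = tqqt, …
Continuing: tqqttqqtqqttqqttqq · tqqttqqtqqt gives term 8.

tqqttqqtqqttqqttqqtqqttqqtqqt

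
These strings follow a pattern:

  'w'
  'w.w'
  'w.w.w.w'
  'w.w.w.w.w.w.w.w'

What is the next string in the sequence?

Every step duplicates the string with '.' between the halves.
Doubling w.w.w.w.w.w.w.w with '.' between the halves:

w.w.w.w.w.w.w.w.w.w.w.w.w.w.w.w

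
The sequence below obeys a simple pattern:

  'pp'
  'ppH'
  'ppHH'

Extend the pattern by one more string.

Every step adds H to the end: s(k+1) = s(k)·H.
One more step from ppHH gives the answer.

ppHHH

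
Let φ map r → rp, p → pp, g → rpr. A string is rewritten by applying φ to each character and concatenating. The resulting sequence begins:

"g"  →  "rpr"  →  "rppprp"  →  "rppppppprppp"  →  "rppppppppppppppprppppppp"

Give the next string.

Rewriting the 24 symbols of rppppppppppppppprppppppp one by one yields rp pp pp pp pp pp pp pp pp pp pp pp pp pp pp pp rp pp pp pp pp pp pp pp; concatenated:

rppppppppppppppppppppppppppppppprppppppppppppppp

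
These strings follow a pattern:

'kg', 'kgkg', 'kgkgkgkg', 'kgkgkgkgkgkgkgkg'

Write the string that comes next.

kgkgkgkgkgkgkgkgkgkgkgkgkgkgkgkg

s(k+1) = s(k)·s(k) — each term doubles the last.
One more doubling of kgkgkgkgkgkgkgkg gives the answer.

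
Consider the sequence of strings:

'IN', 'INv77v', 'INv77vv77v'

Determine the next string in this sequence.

INv77vv77vv77v

The strings grow by a fixed suffix v77v each time.
One more step from INv77vv77v gives the answer.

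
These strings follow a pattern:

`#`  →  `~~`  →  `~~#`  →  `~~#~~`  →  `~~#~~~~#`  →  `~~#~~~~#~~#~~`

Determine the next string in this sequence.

From term 3 onward, concatenate the last term with the second-to-last: ~~·# = ~~#, ~~#·~~ = ~~#~~, …
Continuing: ~~#~~~~#~~#~~ · ~~#~~~~# gives term 7.

~~#~~~~#~~#~~~~#~~~~#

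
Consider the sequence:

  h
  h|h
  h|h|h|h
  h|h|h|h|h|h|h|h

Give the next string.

h|h|h|h|h|h|h|h|h|h|h|h|h|h|h|h

Each string is two copies of the previous one joined by '|'.
So the next term is two copies of h|h|h|h|h|h|h|h with '|' between the halves.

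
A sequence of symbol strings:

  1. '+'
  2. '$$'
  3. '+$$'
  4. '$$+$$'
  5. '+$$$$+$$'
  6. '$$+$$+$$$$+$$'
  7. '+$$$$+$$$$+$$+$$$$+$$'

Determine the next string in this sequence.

$$+$$+$$$$+$$+$$$$+$$$$+$$+$$$$+$$

From term 3 onward, concatenate the second-to-last term with the last: +·$$ = +$$, $$·+$$ = $$+$$, …
Continuing: $$+$$+$$$$+$$ · +$$$$+$$$$+$$+$$$$+$$ gives term 8.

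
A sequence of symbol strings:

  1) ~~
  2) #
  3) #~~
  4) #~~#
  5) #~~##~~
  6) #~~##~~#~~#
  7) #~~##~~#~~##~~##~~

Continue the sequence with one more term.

#~~##~~#~~##~~##~~#~~##~~#~~#

This is a Fibonacci-style word recurrence s(k) = s(k−1)·s(k−2): e.g. #·~~ = #~~.
Continuing: #~~##~~#~~##~~##~~ · #~~##~~#~~# gives term 8.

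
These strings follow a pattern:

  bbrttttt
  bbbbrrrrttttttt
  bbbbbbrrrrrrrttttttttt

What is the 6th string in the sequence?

bbbbbbbbbbbbrrrrrrrrrrrrrrrrttttttttttttttt

Reading off run lengths: b runs 2, 4, 6; r runs 1, 4, 7; t runs 5, 7, 9 — each is linear in n (n = 1, 2, …).
For term 6, n = 6, so the run lengths are 12, 16, 15.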